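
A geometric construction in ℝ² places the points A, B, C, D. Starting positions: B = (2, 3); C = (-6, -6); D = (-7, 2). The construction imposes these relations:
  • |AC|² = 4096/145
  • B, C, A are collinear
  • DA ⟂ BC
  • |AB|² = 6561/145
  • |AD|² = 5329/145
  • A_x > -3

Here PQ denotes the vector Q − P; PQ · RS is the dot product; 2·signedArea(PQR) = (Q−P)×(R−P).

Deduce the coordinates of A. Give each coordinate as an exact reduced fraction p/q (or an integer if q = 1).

1. A_x = -358/145  [B, C, A are collinear ∩ DA ⟂ BC]
2. A_y = -294/145  [B, C, A are collinear ∩ DA ⟂ BC]
   → A = (-358/145, -294/145)

A = (-358/145, -294/145)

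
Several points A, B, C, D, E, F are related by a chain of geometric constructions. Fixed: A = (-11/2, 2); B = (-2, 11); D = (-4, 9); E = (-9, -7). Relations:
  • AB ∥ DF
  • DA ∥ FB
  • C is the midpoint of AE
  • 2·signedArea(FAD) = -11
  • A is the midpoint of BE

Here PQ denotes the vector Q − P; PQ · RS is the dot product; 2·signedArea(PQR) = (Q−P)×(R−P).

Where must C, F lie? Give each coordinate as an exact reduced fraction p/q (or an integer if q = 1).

1. C_x = -29/4  [C is the midpoint of AE]
2. C_y = -5/2  [C is the midpoint of AE]
   → C = (-29/4, -5/2)
3. F_x = -1/2  [DA ∥ FB ∩ AB ∥ DF]
4. F_y = 18  [DA ∥ FB ∩ AB ∥ DF]
   → F = (-1/2, 18)

C = (-29/4, -5/2)
F = (-1/2, 18)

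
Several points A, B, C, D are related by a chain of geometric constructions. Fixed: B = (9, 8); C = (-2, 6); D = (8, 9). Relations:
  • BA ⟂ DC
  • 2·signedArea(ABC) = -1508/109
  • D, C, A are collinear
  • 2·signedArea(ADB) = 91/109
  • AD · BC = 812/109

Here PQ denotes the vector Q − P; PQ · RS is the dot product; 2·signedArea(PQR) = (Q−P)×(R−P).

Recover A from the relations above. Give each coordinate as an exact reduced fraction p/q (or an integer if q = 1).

A = (942/109, 1002/109)

1. A_x = 942/109  [D, C, A are collinear ∩ BA ⟂ DC]
2. A_y = 1002/109  [D, C, A are collinear ∩ BA ⟂ DC]
   → A = (942/109, 1002/109)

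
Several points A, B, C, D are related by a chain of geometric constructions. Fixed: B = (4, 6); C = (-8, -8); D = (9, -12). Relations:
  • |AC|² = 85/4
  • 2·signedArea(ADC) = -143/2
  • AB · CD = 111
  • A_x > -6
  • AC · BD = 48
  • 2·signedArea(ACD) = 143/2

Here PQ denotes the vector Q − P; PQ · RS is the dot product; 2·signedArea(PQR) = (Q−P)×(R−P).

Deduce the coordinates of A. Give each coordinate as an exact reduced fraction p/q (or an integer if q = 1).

A = (-5, -9/2)

1. A_x = -5  [2·signedArea(ADC) = -143/2 ∩ AC · BD = 48]
2. A_y = -9/2  [2·signedArea(ADC) = -143/2 ∩ AC · BD = 48]
   → A = (-5, -9/2)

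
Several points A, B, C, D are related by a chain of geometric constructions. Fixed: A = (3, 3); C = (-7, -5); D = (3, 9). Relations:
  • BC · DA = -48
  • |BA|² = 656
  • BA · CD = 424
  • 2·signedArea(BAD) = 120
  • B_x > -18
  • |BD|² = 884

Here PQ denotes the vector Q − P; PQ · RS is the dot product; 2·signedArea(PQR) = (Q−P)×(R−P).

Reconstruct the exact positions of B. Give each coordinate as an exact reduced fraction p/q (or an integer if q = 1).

1. B_x = -17  [BC · DA = -48 ∩ BA · CD = 424]
2. B_y = -13  [BC · DA = -48 ∩ BA · CD = 424]
   → B = (-17, -13)

B = (-17, -13)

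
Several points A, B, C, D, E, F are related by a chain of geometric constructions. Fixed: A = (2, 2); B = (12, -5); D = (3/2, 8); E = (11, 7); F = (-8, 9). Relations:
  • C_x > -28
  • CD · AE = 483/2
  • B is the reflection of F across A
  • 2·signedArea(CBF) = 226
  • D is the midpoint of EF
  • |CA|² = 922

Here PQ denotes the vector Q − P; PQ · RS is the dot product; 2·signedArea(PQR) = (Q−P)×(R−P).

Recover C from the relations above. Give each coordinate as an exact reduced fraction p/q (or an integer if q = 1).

C = (-27, 11)

1. C_x = -27  [2·signedArea(CBF) = 226 ∩ CD · AE = 483/2]
2. C_y = 11  [2·signedArea(CBF) = 226 ∩ CD · AE = 483/2]
   → C = (-27, 11)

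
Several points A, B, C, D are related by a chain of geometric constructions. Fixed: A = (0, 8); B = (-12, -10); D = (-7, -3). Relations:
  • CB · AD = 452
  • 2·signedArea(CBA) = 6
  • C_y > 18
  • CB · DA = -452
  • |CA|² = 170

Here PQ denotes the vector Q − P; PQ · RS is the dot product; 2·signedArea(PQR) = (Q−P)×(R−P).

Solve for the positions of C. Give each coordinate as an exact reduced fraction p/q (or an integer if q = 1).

1. C_x = 7  [2·signedArea(CBA) = 6 ∩ CB · DA = -452]
2. C_y = 19  [2·signedArea(CBA) = 6 ∩ CB · DA = -452]
   → C = (7, 19)

C = (7, 19)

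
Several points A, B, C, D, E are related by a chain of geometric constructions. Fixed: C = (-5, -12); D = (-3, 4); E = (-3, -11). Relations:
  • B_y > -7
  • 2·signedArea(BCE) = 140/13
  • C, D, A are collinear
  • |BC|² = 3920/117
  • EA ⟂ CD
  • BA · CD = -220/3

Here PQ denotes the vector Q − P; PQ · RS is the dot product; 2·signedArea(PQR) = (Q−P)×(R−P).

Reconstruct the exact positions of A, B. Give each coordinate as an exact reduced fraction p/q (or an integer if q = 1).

1. A_x = -63/13  [C, D, A are collinear ∩ EA ⟂ CD]
2. A_y = -140/13  [C, D, A are collinear ∩ EA ⟂ CD]
   → A = (-63/13, -140/13)
3. B_x = -167/39  [2·signedArea(BCE) = 140/13 ∩ BA · CD = -220/3]
4. B_y = -244/39  [2·signedArea(BCE) = 140/13 ∩ BA · CD = -220/3]
   → B = (-167/39, -244/39)

A = (-63/13, -140/13)
B = (-167/39, -244/39)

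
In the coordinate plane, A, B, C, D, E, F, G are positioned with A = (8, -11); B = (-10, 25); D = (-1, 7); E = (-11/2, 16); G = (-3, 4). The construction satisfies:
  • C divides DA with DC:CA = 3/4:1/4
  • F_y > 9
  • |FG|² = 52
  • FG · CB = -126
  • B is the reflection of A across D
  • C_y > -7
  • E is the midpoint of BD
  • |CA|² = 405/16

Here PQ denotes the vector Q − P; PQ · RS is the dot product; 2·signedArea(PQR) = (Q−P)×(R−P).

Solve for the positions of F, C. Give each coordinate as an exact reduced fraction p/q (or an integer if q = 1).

1. C_x = 23/4  [C divides DA with DC:CA = 3/4:1/4]
2. C_y = -13/2  [C divides DA with DC:CA = 3/4:1/4]
   → C = (23/4, -13/2)
3. F_x = 1  [line 63/4·x + -63/2·y + 1197/4 = 0 ∩ |FG|² = 52]
4. F_y = 10  [line 63/4·x + -63/2·y + 1197/4 = 0 ∩ |FG|² = 52]
   → F = (1, 10)

C = (23/4, -13/2)
F = (1, 10)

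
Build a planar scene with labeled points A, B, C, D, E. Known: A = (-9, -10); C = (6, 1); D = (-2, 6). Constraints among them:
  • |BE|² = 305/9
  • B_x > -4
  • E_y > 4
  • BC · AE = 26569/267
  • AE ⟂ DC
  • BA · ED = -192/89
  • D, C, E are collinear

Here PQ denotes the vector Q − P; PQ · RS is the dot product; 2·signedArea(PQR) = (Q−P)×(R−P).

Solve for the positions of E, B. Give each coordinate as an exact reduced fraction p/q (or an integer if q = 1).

1. E_x = 14/89  [D, C, E are collinear ∩ AE ⟂ DC]
2. E_y = 414/89  [D, C, E are collinear ∩ AE ⟂ DC]
   → E = (14/89, 414/89)
3. B_x = -965/267  [BC · AE = 26569/267 ∩ BA · ED = -192/89]
4. B_y = 58/267  [BC · AE = 26569/267 ∩ BA · ED = -192/89]
   → B = (-965/267, 58/267)

B = (-965/267, 58/267)
E = (14/89, 414/89)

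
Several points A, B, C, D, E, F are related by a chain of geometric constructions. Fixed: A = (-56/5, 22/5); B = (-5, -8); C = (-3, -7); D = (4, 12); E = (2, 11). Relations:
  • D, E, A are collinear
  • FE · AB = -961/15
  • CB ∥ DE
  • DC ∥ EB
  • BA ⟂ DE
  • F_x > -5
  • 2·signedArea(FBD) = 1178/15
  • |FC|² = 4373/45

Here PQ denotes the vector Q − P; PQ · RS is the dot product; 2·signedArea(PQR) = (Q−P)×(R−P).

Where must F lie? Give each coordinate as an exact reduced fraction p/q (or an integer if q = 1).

F = (-61/15, 14/5)

1. F_x = -61/15  [2·signedArea(FBD) = 1178/15 ∩ FE · AB = -961/15]
2. F_y = 14/5  [2·signedArea(FBD) = 1178/15 ∩ FE · AB = -961/15]
   → F = (-61/15, 14/5)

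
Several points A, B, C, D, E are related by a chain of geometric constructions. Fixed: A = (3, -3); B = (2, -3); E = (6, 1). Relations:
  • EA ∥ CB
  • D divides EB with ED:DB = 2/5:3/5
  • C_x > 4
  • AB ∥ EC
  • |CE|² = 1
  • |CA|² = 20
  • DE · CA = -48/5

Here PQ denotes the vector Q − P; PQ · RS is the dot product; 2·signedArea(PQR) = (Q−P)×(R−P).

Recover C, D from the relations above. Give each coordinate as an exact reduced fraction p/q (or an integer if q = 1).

C = (5, 1)
D = (22/5, -3/5)

1. C_x = 5  [EA ∥ CB ∩ AB ∥ EC]
2. C_y = 1  [EA ∥ CB ∩ AB ∥ EC]
   → C = (5, 1)
3. D_x = 22/5  [D divides EB with ED:DB = 2/5:3/5]
4. D_y = -3/5  [D divides EB with ED:DB = 2/5:3/5]
   → D = (22/5, -3/5)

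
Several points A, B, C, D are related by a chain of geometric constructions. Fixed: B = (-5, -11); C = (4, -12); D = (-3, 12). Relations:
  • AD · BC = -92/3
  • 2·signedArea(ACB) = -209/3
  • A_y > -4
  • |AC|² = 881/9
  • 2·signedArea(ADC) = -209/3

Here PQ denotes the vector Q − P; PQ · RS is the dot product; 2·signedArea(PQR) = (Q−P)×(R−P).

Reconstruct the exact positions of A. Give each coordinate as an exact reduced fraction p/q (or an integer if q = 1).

A = (-4/3, -11/3)

1. A_x = -4/3  [AD · BC = -92/3 ∩ 2·signedArea(ACB) = -209/3]
2. A_y = -11/3  [AD · BC = -92/3 ∩ 2·signedArea(ACB) = -209/3]
   → A = (-4/3, -11/3)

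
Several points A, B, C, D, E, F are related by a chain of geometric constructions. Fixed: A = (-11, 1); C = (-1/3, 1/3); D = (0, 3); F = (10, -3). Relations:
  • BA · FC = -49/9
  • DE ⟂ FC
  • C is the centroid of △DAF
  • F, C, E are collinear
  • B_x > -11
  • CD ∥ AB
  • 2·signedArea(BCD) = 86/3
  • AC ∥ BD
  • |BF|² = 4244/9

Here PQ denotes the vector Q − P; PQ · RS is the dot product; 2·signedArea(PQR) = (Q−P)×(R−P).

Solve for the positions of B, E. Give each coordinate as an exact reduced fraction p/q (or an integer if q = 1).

B = (-32/3, 11/3)
E = (-860/1061, 517/1061)

1. B_x = -32/3  [AC ∥ BD ∩ CD ∥ AB]
2. B_y = 11/3  [AC ∥ BD ∩ CD ∥ AB]
   → B = (-32/3, 11/3)
3. E_x = -860/1061  [F, C, E are collinear ∩ DE ⟂ FC]
4. E_y = 517/1061  [F, C, E are collinear ∩ DE ⟂ FC]
   → E = (-860/1061, 517/1061)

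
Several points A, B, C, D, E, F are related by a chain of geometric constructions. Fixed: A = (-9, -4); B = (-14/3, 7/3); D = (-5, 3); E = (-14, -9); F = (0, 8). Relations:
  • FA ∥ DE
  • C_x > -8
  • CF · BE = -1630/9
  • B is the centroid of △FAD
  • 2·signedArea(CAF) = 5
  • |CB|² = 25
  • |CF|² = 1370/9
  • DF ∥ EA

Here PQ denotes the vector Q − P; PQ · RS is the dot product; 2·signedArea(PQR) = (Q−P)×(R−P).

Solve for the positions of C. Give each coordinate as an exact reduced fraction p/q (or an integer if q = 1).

1. C_x = -23/3  [CF · BE = -1630/9 ∩ 2·signedArea(CAF) = 5]
2. C_y = -5/3  [CF · BE = -1630/9 ∩ 2·signedArea(CAF) = 5]
   → C = (-23/3, -5/3)

C = (-23/3, -5/3)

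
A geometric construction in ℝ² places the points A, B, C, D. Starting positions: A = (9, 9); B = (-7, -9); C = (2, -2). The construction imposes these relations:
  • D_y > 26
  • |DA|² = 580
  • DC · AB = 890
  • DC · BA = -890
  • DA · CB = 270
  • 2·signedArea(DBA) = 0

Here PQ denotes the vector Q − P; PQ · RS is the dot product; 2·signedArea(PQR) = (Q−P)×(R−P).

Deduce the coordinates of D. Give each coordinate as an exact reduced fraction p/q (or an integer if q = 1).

1. D_x = 25  [2·signedArea(DBA) = 0 ∩ DA · CB = 270]
2. D_y = 27  [2·signedArea(DBA) = 0 ∩ DA · CB = 270]
   → D = (25, 27)

D = (25, 27)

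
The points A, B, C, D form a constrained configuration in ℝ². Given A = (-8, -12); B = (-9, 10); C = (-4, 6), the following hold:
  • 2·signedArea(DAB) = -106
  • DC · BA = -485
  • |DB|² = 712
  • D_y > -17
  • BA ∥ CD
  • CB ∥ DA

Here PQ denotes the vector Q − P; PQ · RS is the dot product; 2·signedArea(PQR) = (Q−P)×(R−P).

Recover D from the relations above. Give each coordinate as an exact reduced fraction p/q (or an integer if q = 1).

D = (-3, -16)

1. D_x = -3  [CB ∥ DA ∩ BA ∥ CD]
2. D_y = -16  [CB ∥ DA ∩ BA ∥ CD]
   → D = (-3, -16)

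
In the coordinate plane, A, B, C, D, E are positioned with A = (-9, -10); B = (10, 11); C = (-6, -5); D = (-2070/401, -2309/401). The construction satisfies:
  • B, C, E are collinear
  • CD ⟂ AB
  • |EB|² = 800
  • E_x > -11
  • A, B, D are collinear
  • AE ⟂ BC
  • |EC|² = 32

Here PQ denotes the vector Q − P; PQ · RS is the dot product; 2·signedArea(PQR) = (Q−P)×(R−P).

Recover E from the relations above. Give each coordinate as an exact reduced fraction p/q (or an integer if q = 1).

1. E_x = -10  [B, C, E are collinear ∩ AE ⟂ BC]
2. E_y = -9  [B, C, E are collinear ∩ AE ⟂ BC]
   → E = (-10, -9)

E = (-10, -9)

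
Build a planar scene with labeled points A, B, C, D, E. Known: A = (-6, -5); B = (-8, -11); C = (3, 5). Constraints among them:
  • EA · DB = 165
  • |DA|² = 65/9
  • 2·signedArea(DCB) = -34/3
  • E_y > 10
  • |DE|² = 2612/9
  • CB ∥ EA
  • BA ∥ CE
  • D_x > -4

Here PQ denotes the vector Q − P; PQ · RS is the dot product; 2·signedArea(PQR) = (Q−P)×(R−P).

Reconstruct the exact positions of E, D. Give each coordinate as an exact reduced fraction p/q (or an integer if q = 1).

1. E_x = 5  [CB ∥ EA ∩ BA ∥ CE]
2. E_y = 11  [CB ∥ EA ∩ BA ∥ CE]
   → E = (5, 11)
3. D_x = -11/3  [2·signedArea(DCB) = -34/3 ∩ EA · DB = 165]
4. D_y = -11/3  [2·signedArea(DCB) = -34/3 ∩ EA · DB = 165]
   → D = (-11/3, -11/3)

D = (-11/3, -11/3)
E = (5, 11)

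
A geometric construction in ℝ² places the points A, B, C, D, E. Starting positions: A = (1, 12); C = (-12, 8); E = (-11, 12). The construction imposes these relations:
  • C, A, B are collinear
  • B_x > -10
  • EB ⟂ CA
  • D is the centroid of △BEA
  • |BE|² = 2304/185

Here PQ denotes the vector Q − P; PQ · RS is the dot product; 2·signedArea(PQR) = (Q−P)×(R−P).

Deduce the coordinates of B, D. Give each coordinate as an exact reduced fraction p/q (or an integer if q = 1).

B = (-1843/185, 1596/185)
D = (-1231/185, 2012/185)

1. B_x = -1843/185  [C, A, B are collinear ∩ EB ⟂ CA]
2. B_y = 1596/185  [C, A, B are collinear ∩ EB ⟂ CA]
   → B = (-1843/185, 1596/185)
3. D_x = -1231/185  [D is the centroid of △BEA]
4. D_y = 2012/185  [D is the centroid of △BEA]
   → D = (-1231/185, 2012/185)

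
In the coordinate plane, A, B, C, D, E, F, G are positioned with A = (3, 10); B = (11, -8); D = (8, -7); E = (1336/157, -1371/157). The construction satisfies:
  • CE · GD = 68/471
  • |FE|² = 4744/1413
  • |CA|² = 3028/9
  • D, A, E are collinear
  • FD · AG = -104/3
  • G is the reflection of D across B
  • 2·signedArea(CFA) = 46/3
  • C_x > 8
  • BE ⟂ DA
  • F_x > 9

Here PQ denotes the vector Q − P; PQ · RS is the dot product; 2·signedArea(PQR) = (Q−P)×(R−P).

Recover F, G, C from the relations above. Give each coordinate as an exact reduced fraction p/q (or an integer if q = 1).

C = (9, -22/3)
F = (10, -23/3)
G = (14, -9)

1. G_x = 14  [G is the reflection of D across B]
2. G_y = -9  [G is the reflection of D across B]
   → G = (14, -9)
3. F_x = 10  [line -11·x + 19·y + 767/3 = 0 ∩ |FE|² = 4744/1413]
4. F_y = -23/3  [line -11·x + 19·y + 767/3 = 0 ∩ |FE|² = 4744/1413]
   → F = (10, -23/3)
5. C_x = 9  [CE · GD = 68/471 ∩ 2·signedArea(CFA) = 46/3]
6. C_y = -22/3  [CE · GD = 68/471 ∩ 2·signedArea(CFA) = 46/3]
   → C = (9, -22/3)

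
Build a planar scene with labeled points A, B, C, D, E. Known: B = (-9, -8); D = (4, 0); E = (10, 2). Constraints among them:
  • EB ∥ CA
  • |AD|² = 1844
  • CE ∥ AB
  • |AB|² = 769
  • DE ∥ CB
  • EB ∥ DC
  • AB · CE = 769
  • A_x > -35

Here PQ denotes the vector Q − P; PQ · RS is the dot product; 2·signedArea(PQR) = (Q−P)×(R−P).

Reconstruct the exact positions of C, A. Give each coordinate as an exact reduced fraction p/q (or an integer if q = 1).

A = (-34, -20)
C = (-15, -10)

1. C_x = -15  [DE ∥ CB ∩ EB ∥ DC]
2. C_y = -10  [DE ∥ CB ∩ EB ∥ DC]
   → C = (-15, -10)
3. A_x = -34  [CE ∥ AB ∩ EB ∥ CA]
4. A_y = -20  [CE ∥ AB ∩ EB ∥ CA]
   → A = (-34, -20)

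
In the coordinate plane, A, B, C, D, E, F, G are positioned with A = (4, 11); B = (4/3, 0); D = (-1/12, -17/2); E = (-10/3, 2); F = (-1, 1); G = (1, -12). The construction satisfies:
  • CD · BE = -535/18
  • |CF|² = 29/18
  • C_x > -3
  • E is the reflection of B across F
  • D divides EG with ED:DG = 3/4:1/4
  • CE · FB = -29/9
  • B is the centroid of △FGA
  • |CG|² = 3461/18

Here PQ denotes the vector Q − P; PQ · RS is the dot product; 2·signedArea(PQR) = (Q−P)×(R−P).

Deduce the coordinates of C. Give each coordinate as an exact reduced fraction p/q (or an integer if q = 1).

1. C_x = -13/6  [line 14/3·x + -2·y + 118/9 = 0 ∩ |CF|² = 29/18]
2. C_y = 3/2  [line 14/3·x + -2·y + 118/9 = 0 ∩ |CF|² = 29/18]
   → C = (-13/6, 3/2)

C = (-13/6, 3/2)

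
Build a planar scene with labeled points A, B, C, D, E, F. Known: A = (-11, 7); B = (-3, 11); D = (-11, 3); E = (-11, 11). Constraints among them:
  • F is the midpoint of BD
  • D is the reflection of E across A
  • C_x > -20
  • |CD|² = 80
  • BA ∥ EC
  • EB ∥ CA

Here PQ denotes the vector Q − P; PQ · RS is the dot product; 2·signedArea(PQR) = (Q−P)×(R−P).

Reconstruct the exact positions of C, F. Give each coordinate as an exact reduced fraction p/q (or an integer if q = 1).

C = (-19, 7)
F = (-7, 7)

1. C_x = -19  [EB ∥ CA ∩ BA ∥ EC]
2. C_y = 7  [EB ∥ CA ∩ BA ∥ EC]
   → C = (-19, 7)
3. F_x = -7  [F is the midpoint of BD]
4. F_y = 7  [F is the midpoint of BD]
   → F = (-7, 7)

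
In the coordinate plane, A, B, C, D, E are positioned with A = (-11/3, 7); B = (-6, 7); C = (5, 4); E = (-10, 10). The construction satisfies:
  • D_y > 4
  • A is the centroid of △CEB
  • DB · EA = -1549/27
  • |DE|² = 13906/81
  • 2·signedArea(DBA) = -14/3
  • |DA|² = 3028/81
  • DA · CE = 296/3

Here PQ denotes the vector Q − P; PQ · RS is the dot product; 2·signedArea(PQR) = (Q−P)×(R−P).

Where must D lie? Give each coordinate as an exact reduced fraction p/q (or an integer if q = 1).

1. D_x = 19/9  [DB · EA = -1549/27 ∩ 2·signedArea(DBA) = -14/3]
2. D_y = 5  [DB · EA = -1549/27 ∩ 2·signedArea(DBA) = -14/3]
   → D = (19/9, 5)

D = (19/9, 5)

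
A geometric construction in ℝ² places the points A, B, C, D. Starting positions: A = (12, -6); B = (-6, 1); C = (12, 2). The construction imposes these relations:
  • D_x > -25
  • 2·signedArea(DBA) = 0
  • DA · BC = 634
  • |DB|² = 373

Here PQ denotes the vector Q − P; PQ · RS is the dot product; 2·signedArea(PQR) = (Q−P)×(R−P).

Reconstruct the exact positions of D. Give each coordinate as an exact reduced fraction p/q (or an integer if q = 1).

1. D_x = -24  [2·signedArea(DBA) = 0 ∩ DA · BC = 634]
2. D_y = 8  [2·signedArea(DBA) = 0 ∩ DA · BC = 634]
   → D = (-24, 8)

D = (-24, 8)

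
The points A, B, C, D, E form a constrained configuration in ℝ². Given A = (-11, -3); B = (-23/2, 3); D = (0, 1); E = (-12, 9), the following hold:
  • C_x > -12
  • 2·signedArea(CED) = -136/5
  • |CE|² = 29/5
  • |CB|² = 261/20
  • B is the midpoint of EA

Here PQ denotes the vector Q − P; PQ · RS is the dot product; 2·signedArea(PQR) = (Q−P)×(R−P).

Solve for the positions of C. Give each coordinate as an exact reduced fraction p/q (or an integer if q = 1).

1. C_x = -59/5  [line 8·x + 12·y + 76/5 = 0 ∩ |CE|² = 29/5]
2. C_y = 33/5  [line 8·x + 12·y + 76/5 = 0 ∩ |CE|² = 29/5]
   → C = (-59/5, 33/5)

C = (-59/5, 33/5)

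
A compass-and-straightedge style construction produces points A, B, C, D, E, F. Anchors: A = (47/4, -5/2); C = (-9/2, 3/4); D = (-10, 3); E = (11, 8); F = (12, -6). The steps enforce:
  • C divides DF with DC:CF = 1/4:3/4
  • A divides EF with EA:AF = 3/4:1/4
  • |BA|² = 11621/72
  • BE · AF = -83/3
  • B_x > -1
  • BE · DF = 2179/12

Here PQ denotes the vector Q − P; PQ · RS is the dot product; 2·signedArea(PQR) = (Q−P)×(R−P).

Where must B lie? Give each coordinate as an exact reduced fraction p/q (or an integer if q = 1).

B = (-5/6, -3/4)

1. B_x = -5/6  [BE · AF = -83/3 ∩ BE · DF = 2179/12]
2. B_y = -3/4  [BE · AF = -83/3 ∩ BE · DF = 2179/12]
   → B = (-5/6, -3/4)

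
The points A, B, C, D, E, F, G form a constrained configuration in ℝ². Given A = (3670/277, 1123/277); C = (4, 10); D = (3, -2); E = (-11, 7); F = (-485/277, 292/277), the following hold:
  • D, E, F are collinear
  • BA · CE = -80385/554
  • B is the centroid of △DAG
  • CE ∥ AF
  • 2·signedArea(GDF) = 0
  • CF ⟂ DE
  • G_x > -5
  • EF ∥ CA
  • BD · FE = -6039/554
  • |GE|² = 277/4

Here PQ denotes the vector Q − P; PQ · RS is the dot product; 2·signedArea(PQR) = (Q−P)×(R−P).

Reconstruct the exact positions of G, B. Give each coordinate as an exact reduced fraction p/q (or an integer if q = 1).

B = (1131/277, 841/554)
G = (-4, 5/2)

1. G_x = -4  [line -846/277·x + -1316/277·y + -94/277 = 0 ∩ |GE|² = 277/4]
2. G_y = 5/2  [line -846/277·x + -1316/277·y + -94/277 = 0 ∩ |GE|² = 277/4]
   → G = (-4, 5/2)
3. B_x = 1131/277  [B is the centroid of △DAG]
4. B_y = 841/554  [B is the centroid of △DAG]
   → B = (1131/277, 841/554)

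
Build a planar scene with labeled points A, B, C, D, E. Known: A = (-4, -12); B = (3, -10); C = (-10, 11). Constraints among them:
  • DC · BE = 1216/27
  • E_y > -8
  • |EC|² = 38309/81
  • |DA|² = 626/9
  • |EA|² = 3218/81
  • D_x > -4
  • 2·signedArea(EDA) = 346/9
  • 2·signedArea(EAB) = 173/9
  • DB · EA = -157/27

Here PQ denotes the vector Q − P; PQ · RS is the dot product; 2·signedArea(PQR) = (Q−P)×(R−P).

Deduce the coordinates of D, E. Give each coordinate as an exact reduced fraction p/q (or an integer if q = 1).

D = (-11/3, -11/3)
E = (7/9, -71/9)

1. E_x = 7/9  [line -2·x + 7·y + 511/9 = 0 ∩ |EA|² = 3218/81]
2. E_y = -71/9  [line -2·x + 7·y + 511/9 = 0 ∩ |EA|² = 3218/81]
   → E = (7/9, -71/9)
3. D_x = -11/3  [DB · EA = -157/27 ∩ 2·signedArea(EDA) = 346/9]
4. D_y = -11/3  [DB · EA = -157/27 ∩ 2·signedArea(EDA) = 346/9]
   → D = (-11/3, -11/3)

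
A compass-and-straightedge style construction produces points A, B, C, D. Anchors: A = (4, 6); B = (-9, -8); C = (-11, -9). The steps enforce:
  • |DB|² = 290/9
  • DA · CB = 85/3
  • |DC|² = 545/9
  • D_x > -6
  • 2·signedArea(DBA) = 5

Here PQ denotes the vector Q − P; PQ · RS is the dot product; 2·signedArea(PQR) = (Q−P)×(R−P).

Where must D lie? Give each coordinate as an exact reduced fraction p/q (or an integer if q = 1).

D = (-16/3, -11/3)

1. D_x = -16/3  [2·signedArea(DBA) = 5 ∩ DA · CB = 85/3]
2. D_y = -11/3  [2·signedArea(DBA) = 5 ∩ DA · CB = 85/3]
   → D = (-16/3, -11/3)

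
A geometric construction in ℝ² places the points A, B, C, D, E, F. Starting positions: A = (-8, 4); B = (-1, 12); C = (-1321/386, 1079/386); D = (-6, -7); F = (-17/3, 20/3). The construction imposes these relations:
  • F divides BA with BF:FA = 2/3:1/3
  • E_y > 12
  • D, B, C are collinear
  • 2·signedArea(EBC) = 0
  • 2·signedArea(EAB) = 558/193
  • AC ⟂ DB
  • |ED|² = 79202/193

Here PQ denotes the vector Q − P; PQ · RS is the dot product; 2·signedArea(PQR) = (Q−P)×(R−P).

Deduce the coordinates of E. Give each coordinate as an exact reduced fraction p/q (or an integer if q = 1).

E = (-163/193, 2430/193)

1. E_x = -163/193  [2·signedArea(EBC) = 0 ∩ 2·signedArea(EAB) = 558/193]
2. E_y = 2430/193  [2·signedArea(EBC) = 0 ∩ 2·signedArea(EAB) = 558/193]
   → E = (-163/193, 2430/193)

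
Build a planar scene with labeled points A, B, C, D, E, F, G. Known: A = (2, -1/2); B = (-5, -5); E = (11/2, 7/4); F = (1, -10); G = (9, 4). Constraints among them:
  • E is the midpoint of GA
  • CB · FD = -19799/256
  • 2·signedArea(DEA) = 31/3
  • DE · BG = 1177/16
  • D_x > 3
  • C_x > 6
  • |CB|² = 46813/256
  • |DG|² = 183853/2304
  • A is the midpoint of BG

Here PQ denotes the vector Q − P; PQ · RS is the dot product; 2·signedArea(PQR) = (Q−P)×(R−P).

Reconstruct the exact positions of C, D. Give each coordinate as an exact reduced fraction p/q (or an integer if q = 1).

C = (51/8, 37/16)
D = (25/8, -131/48)

1. D_x = 25/8  [DE · BG = 1177/16 ∩ 2·signedArea(DEA) = 31/3]
2. D_y = -131/48  [DE · BG = 1177/16 ∩ 2·signedArea(DEA) = 31/3]
   → D = (25/8, -131/48)
3. C_x = 51/8  [line -17/8·x + -349/48·y + 23317/768 = 0 ∩ |CB|² = 46813/256]
4. C_y = 37/16  [line -17/8·x + -349/48·y + 23317/768 = 0 ∩ |CB|² = 46813/256]
   → C = (51/8, 37/16)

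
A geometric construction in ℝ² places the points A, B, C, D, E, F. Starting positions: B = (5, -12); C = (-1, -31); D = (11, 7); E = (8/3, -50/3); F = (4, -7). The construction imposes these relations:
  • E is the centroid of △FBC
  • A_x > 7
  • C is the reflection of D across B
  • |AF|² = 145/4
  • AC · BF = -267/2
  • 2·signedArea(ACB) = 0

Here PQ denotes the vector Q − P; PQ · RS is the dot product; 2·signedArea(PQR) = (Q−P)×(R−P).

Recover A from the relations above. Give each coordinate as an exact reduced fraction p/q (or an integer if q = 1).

1. A_x = 8  [2·signedArea(ACB) = 0 ∩ AC · BF = -267/2]
2. A_y = -5/2  [2·signedArea(ACB) = 0 ∩ AC · BF = -267/2]
   → A = (8, -5/2)

A = (8, -5/2)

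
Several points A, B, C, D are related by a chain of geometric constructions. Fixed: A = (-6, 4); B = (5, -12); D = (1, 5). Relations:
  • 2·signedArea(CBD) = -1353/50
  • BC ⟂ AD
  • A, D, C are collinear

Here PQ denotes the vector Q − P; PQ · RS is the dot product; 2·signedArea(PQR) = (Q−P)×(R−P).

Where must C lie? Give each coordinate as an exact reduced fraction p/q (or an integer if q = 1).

1. C_x = 127/50  [A, D, C are collinear ∩ BC ⟂ AD]
2. C_y = 261/50  [A, D, C are collinear ∩ BC ⟂ AD]
   → C = (127/50, 261/50)

C = (127/50, 261/50)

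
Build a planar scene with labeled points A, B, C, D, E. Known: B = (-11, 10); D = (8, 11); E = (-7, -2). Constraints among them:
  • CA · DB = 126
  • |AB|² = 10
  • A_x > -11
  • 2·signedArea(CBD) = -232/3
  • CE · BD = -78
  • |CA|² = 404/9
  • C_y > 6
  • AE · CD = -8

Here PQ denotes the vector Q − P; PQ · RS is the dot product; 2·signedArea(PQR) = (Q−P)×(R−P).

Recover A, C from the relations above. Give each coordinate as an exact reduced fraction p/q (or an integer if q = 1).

A = (-10, 7)
C = (-10/3, 19/3)

1. C_x = -10/3  [2·signedArea(CBD) = -232/3 ∩ CE · BD = -78]
2. C_y = 19/3  [2·signedArea(CBD) = -232/3 ∩ CE · BD = -78]
   → C = (-10/3, 19/3)
3. A_x = -10  [AE · CD = -8 ∩ CA · DB = 126]
4. A_y = 7  [AE · CD = -8 ∩ CA · DB = 126]
   → A = (-10, 7)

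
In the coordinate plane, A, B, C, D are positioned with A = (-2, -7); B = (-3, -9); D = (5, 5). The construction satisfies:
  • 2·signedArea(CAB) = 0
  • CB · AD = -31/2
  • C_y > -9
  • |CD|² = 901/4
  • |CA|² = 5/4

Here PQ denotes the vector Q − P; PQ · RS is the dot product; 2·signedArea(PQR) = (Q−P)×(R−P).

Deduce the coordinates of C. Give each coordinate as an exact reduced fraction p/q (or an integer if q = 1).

C = (-5/2, -8)

1. C_x = -5/2  [2·signedArea(CAB) = 0 ∩ CB · AD = -31/2]
2. C_y = -8  [2·signedArea(CAB) = 0 ∩ CB · AD = -31/2]
   → C = (-5/2, -8)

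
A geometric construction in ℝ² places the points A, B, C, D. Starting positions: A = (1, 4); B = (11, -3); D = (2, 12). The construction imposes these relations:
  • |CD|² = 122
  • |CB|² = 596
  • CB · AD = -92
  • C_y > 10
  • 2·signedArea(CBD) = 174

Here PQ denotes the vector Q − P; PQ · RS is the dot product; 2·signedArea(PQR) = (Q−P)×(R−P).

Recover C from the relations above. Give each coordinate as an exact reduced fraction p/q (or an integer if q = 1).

1. C_x = -9  [CB · AD = -92 ∩ 2·signedArea(CBD) = 174]
2. C_y = 11  [CB · AD = -92 ∩ 2·signedArea(CBD) = 174]
   → C = (-9, 11)

C = (-9, 11)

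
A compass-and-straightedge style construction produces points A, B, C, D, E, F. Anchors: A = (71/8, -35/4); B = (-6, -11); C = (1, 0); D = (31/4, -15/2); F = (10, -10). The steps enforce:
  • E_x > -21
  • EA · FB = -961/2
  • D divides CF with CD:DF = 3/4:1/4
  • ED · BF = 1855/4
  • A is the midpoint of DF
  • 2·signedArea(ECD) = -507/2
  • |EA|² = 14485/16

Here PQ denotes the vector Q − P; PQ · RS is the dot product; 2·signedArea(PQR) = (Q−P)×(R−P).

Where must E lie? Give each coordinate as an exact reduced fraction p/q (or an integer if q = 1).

1. E_x = -167/8  [ED · BF = 1855/4 ∩ 2·signedArea(ECD) = -507/2]
2. E_y = -53/4  [ED · BF = 1855/4 ∩ 2·signedArea(ECD) = -507/2]
   → E = (-167/8, -53/4)

E = (-167/8, -53/4)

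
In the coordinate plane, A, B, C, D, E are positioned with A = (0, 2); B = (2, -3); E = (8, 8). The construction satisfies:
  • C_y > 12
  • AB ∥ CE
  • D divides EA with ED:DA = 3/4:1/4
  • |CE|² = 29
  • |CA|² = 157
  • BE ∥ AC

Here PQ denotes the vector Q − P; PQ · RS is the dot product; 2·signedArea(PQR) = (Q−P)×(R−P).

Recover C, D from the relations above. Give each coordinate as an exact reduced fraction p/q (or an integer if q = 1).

C = (6, 13)
D = (2, 7/2)

1. C_x = 6  [AB ∥ CE ∩ BE ∥ AC]
2. C_y = 13  [AB ∥ CE ∩ BE ∥ AC]
   → C = (6, 13)
3. D_x = 2  [D divides EA with ED:DA = 3/4:1/4]
4. D_y = 7/2  [D divides EA with ED:DA = 3/4:1/4]
   → D = (2, 7/2)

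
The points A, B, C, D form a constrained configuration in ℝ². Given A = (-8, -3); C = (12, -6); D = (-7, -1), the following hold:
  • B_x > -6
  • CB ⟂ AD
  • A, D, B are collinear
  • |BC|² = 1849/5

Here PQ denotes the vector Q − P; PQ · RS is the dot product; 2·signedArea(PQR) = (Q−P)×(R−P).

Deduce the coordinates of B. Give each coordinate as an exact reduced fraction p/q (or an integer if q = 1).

1. B_x = -26/5  [A, D, B are collinear ∩ CB ⟂ AD]
2. B_y = 13/5  [A, D, B are collinear ∩ CB ⟂ AD]
   → B = (-26/5, 13/5)

B = (-26/5, 13/5)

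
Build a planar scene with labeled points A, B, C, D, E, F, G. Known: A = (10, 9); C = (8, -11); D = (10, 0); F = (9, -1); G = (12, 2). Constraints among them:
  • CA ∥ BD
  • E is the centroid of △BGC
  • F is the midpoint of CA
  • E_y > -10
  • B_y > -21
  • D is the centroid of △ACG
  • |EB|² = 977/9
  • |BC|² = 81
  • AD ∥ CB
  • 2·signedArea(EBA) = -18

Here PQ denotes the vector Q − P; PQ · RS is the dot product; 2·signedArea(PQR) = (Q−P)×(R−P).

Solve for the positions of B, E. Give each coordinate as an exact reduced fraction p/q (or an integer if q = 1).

B = (8, -20)
E = (28/3, -29/3)

1. B_x = 8  [CA ∥ BD ∩ AD ∥ CB]
2. B_y = -20  [CA ∥ BD ∩ AD ∥ CB]
   → B = (8, -20)
3. E_x = 28/3  [E is the centroid of △BGC]
4. E_y = -29/3  [E is the centroid of △BGC]
   → E = (28/3, -29/3)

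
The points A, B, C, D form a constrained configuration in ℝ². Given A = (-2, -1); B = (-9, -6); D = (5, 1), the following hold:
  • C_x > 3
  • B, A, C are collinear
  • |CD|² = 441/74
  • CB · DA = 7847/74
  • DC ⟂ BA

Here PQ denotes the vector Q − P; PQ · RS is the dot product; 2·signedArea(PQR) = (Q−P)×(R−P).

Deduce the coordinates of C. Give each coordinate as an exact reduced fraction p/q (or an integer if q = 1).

C = (265/74, 221/74)

1. C_x = 265/74  [B, A, C are collinear ∩ DC ⟂ BA]
2. C_y = 221/74  [B, A, C are collinear ∩ DC ⟂ BA]
   → C = (265/74, 221/74)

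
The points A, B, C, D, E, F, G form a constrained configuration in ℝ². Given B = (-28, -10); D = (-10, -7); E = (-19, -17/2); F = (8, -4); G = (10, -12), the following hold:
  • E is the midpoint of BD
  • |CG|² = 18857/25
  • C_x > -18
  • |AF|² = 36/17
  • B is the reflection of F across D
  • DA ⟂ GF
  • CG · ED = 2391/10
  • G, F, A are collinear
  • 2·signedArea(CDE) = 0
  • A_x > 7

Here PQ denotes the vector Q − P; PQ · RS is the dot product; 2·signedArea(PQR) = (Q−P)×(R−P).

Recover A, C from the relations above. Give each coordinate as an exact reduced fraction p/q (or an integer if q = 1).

1. A_x = 130/17  [G, F, A are collinear ∩ DA ⟂ GF]
2. A_y = -44/17  [G, F, A are collinear ∩ DA ⟂ GF]
   → A = (130/17, -44/17)
3. C_x = -86/5  [2·signedArea(CDE) = 0 ∩ CG · ED = 2391/10]
4. C_y = -41/5  [2·signedArea(CDE) = 0 ∩ CG · ED = 2391/10]
   → C = (-86/5, -41/5)

A = (130/17, -44/17)
C = (-86/5, -41/5)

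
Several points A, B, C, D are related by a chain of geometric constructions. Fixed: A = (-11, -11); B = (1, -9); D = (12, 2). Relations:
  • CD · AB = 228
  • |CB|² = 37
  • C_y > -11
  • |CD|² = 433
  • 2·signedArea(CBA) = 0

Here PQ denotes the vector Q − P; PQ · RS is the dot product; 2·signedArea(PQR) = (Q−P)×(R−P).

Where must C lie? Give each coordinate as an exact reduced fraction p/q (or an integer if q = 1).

1. C_x = -5  [2·signedArea(CBA) = 0 ∩ CD · AB = 228]
2. C_y = -10  [2·signedArea(CBA) = 0 ∩ CD · AB = 228]
   → C = (-5, -10)

C = (-5, -10)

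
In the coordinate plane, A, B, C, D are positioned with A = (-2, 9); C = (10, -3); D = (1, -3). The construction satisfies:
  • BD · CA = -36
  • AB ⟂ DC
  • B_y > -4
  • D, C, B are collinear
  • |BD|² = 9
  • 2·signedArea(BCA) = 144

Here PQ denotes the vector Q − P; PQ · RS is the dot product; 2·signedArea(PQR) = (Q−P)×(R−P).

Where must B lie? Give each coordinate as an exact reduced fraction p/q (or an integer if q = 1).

B = (-2, -3)

1. B_x = -2  [D, C, B are collinear ∩ AB ⟂ DC]
2. B_y = -3  [D, C, B are collinear ∩ AB ⟂ DC]
   → B = (-2, -3)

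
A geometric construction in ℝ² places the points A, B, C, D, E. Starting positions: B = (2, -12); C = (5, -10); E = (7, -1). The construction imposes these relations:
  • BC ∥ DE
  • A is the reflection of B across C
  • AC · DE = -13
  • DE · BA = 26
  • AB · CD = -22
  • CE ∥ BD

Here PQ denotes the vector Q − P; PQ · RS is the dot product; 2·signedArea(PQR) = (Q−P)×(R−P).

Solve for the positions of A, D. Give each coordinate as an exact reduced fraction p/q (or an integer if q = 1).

A = (8, -8)
D = (4, -3)

1. A_x = 8  [A is the reflection of B across C]
2. A_y = -8  [A is the reflection of B across C]
   → A = (8, -8)
3. D_x = 4  [BC ∥ DE ∩ CE ∥ BD]
4. D_y = -3  [BC ∥ DE ∩ CE ∥ BD]
   → D = (4, -3)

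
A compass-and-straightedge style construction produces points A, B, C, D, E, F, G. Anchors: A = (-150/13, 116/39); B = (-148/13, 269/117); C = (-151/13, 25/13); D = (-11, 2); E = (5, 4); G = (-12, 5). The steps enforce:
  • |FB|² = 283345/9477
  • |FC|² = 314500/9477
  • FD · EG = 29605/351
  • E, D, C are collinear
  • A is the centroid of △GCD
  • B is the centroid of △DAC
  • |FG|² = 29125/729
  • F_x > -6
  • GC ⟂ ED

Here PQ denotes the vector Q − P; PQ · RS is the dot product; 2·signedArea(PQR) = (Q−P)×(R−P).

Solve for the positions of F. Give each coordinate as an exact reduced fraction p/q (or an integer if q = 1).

F = (-233/39, 1085/351)

1. F_x = -233/39  [line 17·x + -1·y + 36734/351 = 0 ∩ |FC|² = 314500/9477]
2. F_y = 1085/351  [line 17·x + -1·y + 36734/351 = 0 ∩ |FC|² = 314500/9477]
   → F = (-233/39, 1085/351)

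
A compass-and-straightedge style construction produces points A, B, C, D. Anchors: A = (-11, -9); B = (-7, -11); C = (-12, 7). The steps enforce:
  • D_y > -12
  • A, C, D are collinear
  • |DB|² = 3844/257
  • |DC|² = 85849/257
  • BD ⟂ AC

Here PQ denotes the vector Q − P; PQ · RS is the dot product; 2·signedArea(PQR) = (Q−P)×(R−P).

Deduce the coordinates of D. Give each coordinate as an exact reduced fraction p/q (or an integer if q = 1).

1. D_x = -2791/257  [A, C, D are collinear ∩ BD ⟂ AC]
2. D_y = -2889/257  [A, C, D are collinear ∩ BD ⟂ AC]
   → D = (-2791/257, -2889/257)

D = (-2791/257, -2889/257)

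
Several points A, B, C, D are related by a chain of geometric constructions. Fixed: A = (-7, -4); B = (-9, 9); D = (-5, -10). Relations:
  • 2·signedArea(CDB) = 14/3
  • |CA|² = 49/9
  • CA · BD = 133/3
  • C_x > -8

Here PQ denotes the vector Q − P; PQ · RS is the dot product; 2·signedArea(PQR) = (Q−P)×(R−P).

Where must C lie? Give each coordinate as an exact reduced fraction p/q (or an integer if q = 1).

C = (-7, -5/3)

1. C_x = -7  [2·signedArea(CDB) = 14/3 ∩ CA · BD = 133/3]
2. C_y = -5/3  [2·signedArea(CDB) = 14/3 ∩ CA · BD = 133/3]
   → C = (-7, -5/3)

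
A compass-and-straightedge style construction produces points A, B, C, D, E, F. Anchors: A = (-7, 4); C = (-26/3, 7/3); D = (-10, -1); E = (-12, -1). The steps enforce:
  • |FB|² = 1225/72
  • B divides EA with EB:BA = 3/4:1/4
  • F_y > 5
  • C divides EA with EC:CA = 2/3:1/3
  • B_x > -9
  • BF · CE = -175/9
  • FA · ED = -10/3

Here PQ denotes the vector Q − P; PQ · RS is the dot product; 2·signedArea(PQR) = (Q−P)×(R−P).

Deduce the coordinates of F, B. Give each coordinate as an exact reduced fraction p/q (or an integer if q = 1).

1. F_x = -16/3  [FA · ED = -10/3]
2. B_x = -33/4  [B divides EA with EB:BA = 3/4:1/4]
3. B_y = 11/4  [B divides EA with EB:BA = 3/4:1/4]
   → B = (-33/4, 11/4)
4. F_x = -16/3  [FA · ED = -10/3 ∩ BF · CE = -175/9]
5. F_y = 17/3  [FA · ED = -10/3 ∩ BF · CE = -175/9]
   → F = (-16/3, 17/3)

B = (-33/4, 11/4)
F = (-16/3, 17/3)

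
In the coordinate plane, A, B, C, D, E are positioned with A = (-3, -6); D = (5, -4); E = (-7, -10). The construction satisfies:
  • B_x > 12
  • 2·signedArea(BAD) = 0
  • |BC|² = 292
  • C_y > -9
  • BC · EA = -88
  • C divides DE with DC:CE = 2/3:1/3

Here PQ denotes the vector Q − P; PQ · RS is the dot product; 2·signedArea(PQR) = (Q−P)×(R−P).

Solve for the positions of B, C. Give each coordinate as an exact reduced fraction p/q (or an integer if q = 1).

1. C_x = -3  [C divides DE with DC:CE = 2/3:1/3]
2. C_y = -8  [C divides DE with DC:CE = 2/3:1/3]
   → C = (-3, -8)
3. B_x = 13  [2·signedArea(BAD) = 0 ∩ BC · EA = -88]
4. B_y = -2  [2·signedArea(BAD) = 0 ∩ BC · EA = -88]
   → B = (13, -2)

B = (13, -2)
C = (-3, -8)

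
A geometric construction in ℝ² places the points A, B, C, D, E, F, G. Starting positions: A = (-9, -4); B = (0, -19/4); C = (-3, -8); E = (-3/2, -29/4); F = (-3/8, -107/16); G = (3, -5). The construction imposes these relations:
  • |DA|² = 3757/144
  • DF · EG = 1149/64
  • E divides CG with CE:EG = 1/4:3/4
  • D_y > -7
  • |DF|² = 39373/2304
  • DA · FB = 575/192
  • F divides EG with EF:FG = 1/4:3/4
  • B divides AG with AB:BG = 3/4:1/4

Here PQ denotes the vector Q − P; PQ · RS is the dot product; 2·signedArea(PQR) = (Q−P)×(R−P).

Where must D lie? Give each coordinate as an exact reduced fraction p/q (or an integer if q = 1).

1. D_x = -9/2  [DA · FB = 575/192 ∩ DF · EG = 1149/64]
2. D_y = -77/12  [DA · FB = 575/192 ∩ DF · EG = 1149/64]
   → D = (-9/2, -77/12)

D = (-9/2, -77/12)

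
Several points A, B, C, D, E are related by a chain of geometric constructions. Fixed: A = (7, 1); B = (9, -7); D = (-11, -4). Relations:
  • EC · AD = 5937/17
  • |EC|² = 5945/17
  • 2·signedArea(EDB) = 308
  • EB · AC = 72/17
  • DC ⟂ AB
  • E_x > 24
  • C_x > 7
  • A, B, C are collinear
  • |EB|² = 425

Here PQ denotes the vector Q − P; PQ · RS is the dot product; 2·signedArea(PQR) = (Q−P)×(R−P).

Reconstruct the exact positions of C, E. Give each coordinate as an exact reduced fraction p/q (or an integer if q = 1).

C = (121/17, 9/17)
E = (25, 6)

1. C_x = 121/17  [A, B, C are collinear ∩ DC ⟂ AB]
2. C_y = 9/17  [A, B, C are collinear ∩ DC ⟂ AB]
   → C = (121/17, 9/17)
3. E_x = 25  [EB · AC = 72/17 ∩ 2·signedArea(EDB) = 308]
4. E_y = 6  [EB · AC = 72/17 ∩ 2·signedArea(EDB) = 308]
   → E = (25, 6)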